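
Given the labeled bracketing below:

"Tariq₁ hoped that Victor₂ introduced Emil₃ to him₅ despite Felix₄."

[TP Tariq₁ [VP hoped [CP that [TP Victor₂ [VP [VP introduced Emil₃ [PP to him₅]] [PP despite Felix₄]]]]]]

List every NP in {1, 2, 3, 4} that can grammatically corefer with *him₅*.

{1, 4}

*him* is a pronoun, so Principle B applies: it must be free in its binding domain.
Binding domain of *him₅*: the embedded TP, whose subject is Victor₂.
*Tariq₁* c-commands the pronoun but from outside its binding domain, and is not c-commanded by it → coindexation permitted.
*Victor₂* c-commands the pronoun within its binding domain → coindexation would violate Principle B.
*Emil₃* c-commands the pronoun within its binding domain → coindexation would violate Principle B.
*Felix₄* and the pronoun do not c-command one another → neither Principle B nor Principle C is at stake; coindexation permitted.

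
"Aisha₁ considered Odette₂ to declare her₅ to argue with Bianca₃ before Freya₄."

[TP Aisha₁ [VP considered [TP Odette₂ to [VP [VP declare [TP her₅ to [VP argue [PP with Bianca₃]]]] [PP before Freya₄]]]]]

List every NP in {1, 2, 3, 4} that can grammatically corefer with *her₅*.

{1, 4}

*her* is a pronoun, so Principle B applies: it must be free in its binding domain.
Binding domain of *her₅*: the embedded TP, whose subject is Odette₂.
*Aisha₁* c-commands the pronoun but from outside its binding domain, and is not c-commanded by it → coindexation permitted.
*Odette₂* c-commands the pronoun within its binding domain → coindexation would violate Principle B.
*Bianca₃*: the pronoun c-commands this R-expression → coindexation would violate Principle C on *Bianca₃*.
*Freya₄* and the pronoun do not c-command one another → neither Principle B nor Principle C is at stake; coindexation permitted.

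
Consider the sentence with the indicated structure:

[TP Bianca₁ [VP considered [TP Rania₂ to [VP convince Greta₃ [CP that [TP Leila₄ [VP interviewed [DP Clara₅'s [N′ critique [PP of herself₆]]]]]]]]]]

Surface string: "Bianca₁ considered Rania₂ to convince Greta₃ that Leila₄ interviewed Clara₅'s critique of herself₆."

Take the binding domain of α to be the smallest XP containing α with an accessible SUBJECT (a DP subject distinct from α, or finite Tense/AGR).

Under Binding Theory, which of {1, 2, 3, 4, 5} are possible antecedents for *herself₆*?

*herself* is an anaphor, so Principle A applies: it must be bound in its binding domain.
Binding domain of *herself₆*: the possessed DP, whose subject is Clara₅.
*Bianca₁* c-commands the anaphor but is outside its binding domain → cannot satisfy Principle A.
*Rania₂* c-commands the anaphor but is outside its binding domain → cannot satisfy Principle A.
*Greta₃* c-commands the anaphor but is outside its binding domain → cannot satisfy Principle A.
*Leila₄* c-commands the anaphor but is outside its binding domain → cannot satisfy Principle A.
*Clara₅* c-commands the anaphor within its binding domain → licit binder.

{5}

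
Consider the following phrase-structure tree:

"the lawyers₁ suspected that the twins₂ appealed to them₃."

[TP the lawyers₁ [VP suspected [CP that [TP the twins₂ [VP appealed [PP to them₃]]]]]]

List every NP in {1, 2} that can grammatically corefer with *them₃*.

{1}

*them* is a pronoun, so Principle B applies: it must be free in its binding domain.
Binding domain of *them₃*: the embedded TP, whose subject is the twins₂.
*the lawyers₁* c-commands the pronoun but from outside its binding domain, and is not c-commanded by it → coindexation permitted.
*the twins₂* c-commands the pronoun within its binding domain → coindexation would violate Principle B.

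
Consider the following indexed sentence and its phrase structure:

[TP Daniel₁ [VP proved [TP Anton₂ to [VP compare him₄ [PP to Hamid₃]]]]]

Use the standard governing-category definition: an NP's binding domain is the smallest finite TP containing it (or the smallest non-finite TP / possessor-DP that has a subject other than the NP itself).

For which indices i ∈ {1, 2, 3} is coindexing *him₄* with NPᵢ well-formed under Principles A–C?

*him* is a pronoun, so Principle B applies: it must be free in its binding domain.
Binding domain of *him₄*: the embedded TP, whose subject is Anton₂.
*Daniel₁* c-commands the pronoun but from outside its binding domain, and is not c-commanded by it → coindexation permitted.
*Anton₂* c-commands the pronoun within its binding domain → coindexation would violate Principle B.
*Hamid₃*: the pronoun c-commands this R-expression → coindexation would violate Principle C on *Hamid₃*.

{1}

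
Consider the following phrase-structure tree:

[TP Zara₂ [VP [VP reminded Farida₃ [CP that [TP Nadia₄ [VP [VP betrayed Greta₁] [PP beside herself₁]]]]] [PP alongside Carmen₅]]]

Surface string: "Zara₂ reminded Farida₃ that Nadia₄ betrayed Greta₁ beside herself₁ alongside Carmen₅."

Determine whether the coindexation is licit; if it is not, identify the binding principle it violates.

Principle A

The two coindexed NPs are *Greta₁* and *herself₁*.
*herself₁* is an anaphor. Principle A requires it to be bound within its binding domain — the embedded TP, whose subject is Nadia₄.
Within that domain it is c-commanded by *Nadia₄*, which does not share its index.
*Greta₁* does not c-command the anaphor at all.
The anaphor is unbound in its domain → Principle A violation.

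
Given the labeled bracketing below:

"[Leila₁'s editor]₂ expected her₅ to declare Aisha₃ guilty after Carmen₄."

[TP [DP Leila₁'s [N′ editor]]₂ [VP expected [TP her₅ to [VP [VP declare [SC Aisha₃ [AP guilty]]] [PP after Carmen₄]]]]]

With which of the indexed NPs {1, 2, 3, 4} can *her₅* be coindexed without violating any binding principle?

{1}

*her* is a pronoun, so Principle B applies: it must be free in its binding domain.
Binding domain of *her₅*: the matrix TP, whose subject is [Leila₁'s editor]₂.
*Leila₁* and the pronoun do not c-command one another → neither Principle B nor Principle C is at stake; coindexation permitted.
*[Leila₁'s editor]₂* c-commands the pronoun within its binding domain → coindexation would violate Principle B.
*Aisha₃*: the pronoun c-commands this R-expression → coindexation would violate Principle C on *Aisha₃*.
*Carmen₄*: the pronoun c-commands this R-expression → coindexation would violate Principle C on *Carmen₄*.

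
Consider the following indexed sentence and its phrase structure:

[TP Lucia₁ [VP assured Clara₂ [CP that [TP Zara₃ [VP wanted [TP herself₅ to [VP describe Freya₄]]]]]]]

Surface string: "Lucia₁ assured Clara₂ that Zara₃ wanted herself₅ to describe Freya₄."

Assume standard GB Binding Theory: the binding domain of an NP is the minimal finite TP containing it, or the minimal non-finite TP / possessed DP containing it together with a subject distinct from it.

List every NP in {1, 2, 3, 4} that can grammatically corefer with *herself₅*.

*herself* is an anaphor, so Principle A applies: it must be bound in its binding domain.
Binding domain of *herself₅*: the embedded TP, whose subject is Zara₃.
*Lucia₁* c-commands the anaphor but is outside its binding domain → cannot satisfy Principle A.
*Clara₂* c-commands the anaphor but is outside its binding domain → cannot satisfy Principle A.
*Zara₃* c-commands the anaphor within its binding domain → licit binder.
*Freya₄* does not c-command the anaphor → cannot bind it.

{3}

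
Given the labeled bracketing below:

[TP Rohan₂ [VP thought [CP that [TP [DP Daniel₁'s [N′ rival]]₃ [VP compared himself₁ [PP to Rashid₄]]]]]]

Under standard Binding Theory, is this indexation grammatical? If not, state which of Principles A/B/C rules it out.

Principle A

The two coindexed NPs are *Daniel₁* and *himself₁*.
*himself₁* is an anaphor. Principle A requires it to be bound within its binding domain — the embedded TP, whose subject is [Daniel₁'s rival]₃.
Within that domain it is c-commanded by *[Daniel₁'s rival]₃*, which does not share its index.
*Daniel₁* does not c-command the anaphor at all.
The anaphor is unbound in its domain → Principle A violation.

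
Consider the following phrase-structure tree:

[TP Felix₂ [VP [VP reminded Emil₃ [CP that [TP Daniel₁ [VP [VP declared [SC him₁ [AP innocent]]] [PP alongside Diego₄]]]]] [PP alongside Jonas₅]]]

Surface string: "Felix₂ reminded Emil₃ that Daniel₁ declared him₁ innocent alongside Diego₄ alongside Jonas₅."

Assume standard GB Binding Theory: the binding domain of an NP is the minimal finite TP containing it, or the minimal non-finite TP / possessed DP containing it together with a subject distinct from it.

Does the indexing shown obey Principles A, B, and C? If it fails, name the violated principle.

The two coindexed NPs are *Daniel₁* and *him₁*.
*him₁* is a pronoun. Its binding domain is the embedded TP, whose subject is Daniel₁.
*Daniel₁* c-commands it within that domain and carries the same index.
The pronoun is locally bound → Principle B violation.

Principle B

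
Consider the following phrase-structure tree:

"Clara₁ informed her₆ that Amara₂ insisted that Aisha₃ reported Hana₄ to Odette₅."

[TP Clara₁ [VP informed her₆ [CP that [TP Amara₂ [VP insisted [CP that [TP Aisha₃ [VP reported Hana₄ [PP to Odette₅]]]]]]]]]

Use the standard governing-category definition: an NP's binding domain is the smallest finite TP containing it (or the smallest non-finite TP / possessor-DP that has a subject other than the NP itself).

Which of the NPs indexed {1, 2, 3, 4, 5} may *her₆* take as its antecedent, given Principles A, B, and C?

none

*her* is a pronoun, so Principle B applies: it must be free in its binding domain.
Binding domain of *her₆*: the matrix TP, whose subject is Clara₁.
*Clara₁* c-commands the pronoun within its binding domain → coindexation would violate Principle B.
*Amara₂*: the pronoun c-commands this R-expression → coindexation would violate Principle C on *Amara₂*.
*Aisha₃*: the pronoun c-commands this R-expression → coindexation would violate Principle C on *Aisha₃*.
*Hana₄*: the pronoun c-commands this R-expression → coindexation would violate Principle C on *Hana₄*.
*Odette₅*: the pronoun c-commands this R-expression → coindexation would violate Principle C on *Odette₅*.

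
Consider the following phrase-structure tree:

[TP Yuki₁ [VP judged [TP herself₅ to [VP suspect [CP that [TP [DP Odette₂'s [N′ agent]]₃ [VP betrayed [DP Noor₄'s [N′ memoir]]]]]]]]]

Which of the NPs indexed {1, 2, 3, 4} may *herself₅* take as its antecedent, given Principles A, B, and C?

*herself* is an anaphor, so Principle A applies: it must be bound in its binding domain.
Binding domain of *herself₅*: the matrix TP, whose subject is Yuki₁.
*Yuki₁* c-commands the anaphor within its binding domain → licit binder.
*Odette₂* does not c-command the anaphor → cannot bind it.
*[Odette₂'s agent]₃* does not c-command the anaphor → cannot bind it.
*Noor₄* does not c-command the anaphor → cannot bind it.

{1}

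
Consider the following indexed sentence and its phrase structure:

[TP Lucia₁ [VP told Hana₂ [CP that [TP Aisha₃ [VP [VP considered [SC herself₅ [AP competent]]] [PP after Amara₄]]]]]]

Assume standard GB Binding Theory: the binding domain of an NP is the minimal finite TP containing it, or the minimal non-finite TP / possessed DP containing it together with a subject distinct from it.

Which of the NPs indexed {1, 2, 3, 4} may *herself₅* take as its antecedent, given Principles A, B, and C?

{3}

*herself* is an anaphor, so Principle A applies: it must be bound in its binding domain.
Binding domain of *herself₅*: the embedded TP, whose subject is Aisha₃.
*Lucia₁* c-commands the anaphor but is outside its binding domain → cannot satisfy Principle A.
*Hana₂* c-commands the anaphor but is outside its binding domain → cannot satisfy Principle A.
*Aisha₃* c-commands the anaphor within its binding domain → licit binder.
*Amara₄* does not c-command the anaphor → cannot bind it.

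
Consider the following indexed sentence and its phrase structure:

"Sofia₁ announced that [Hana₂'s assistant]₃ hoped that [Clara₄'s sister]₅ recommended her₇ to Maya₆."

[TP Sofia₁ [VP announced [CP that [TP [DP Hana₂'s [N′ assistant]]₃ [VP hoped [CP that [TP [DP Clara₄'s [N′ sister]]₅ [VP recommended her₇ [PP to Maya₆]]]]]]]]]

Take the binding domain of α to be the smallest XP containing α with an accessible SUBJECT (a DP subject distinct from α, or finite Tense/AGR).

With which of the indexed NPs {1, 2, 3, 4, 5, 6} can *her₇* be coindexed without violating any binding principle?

*her* is a pronoun, so Principle B applies: it must be free in its binding domain.
Binding domain of *her₇*: the embedded TP, whose subject is [Clara₄'s sister]₅.
*Sofia₁* c-commands the pronoun but from outside its binding domain, and is not c-commanded by it → coindexation permitted.
*Hana₂* and the pronoun do not c-command one another → neither Principle B nor Principle C is at stake; coindexation permitted.
*[Hana₂'s assistant]₃* c-commands the pronoun but from outside its binding domain, and is not c-commanded by it → coindexation permitted.
*Clara₄* and the pronoun do not c-command one another → neither Principle B nor Principle C is at stake; coindexation permitted.
*[Clara₄'s sister]₅* c-commands the pronoun within its binding domain → coindexation would violate Principle B.
*Maya₆*: the pronoun c-commands this R-expression → coindexation would violate Principle C on *Maya₆*.

{1, 2, 3, 4}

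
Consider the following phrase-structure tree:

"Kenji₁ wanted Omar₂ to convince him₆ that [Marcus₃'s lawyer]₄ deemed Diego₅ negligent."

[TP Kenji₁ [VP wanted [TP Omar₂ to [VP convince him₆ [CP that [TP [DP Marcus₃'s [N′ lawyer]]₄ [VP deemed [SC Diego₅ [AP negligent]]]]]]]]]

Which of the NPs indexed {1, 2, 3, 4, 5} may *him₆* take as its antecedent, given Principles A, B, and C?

*him* is a pronoun, so Principle B applies: it must be free in its binding domain.
Binding domain of *him₆*: the embedded TP, whose subject is Omar₂.
*Kenji₁* c-commands the pronoun but from outside its binding domain, and is not c-commanded by it → coindexation permitted.
*Omar₂* c-commands the pronoun within its binding domain → coindexation would violate Principle B.
*Marcus₃*: the pronoun c-commands this R-expression → coindexation would violate Principle C on *Marcus₃*.
*[Marcus₃'s lawyer]₄*: the pronoun c-commands this R-expression → coindexation would violate Principle C on *[Marcus₃'s lawyer]₄*.
*Diego₅*: the pronoun c-commands this R-expression → coindexation would violate Principle C on *Diego₅*.

{1}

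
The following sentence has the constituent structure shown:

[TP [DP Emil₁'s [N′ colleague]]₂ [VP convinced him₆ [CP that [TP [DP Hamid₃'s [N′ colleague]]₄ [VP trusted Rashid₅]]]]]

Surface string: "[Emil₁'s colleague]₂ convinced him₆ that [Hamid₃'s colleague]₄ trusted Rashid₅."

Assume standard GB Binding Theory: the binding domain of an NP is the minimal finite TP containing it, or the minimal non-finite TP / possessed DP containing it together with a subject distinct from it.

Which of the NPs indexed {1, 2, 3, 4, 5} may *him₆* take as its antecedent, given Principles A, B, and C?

{1}

*him* is a pronoun, so Principle B applies: it must be free in its binding domain.
Binding domain of *him₆*: the matrix TP, whose subject is [Emil₁'s colleague]₂.
*Emil₁* and the pronoun do not c-command one another → neither Principle B nor Principle C is at stake; coindexation permitted.
*[Emil₁'s colleague]₂* c-commands the pronoun within its binding domain → coindexation would violate Principle B.
*Hamid₃*: the pronoun c-commands this R-expression → coindexation would violate Principle C on *Hamid₃*.
*[Hamid₃'s colleague]₄*: the pronoun c-commands this R-expression → coindexation would violate Principle C on *[Hamid₃'s colleague]₄*.
*Rashid₅*: the pronoun c-commands this R-expression → coindexation would violate Principle C on *Rashid₅*.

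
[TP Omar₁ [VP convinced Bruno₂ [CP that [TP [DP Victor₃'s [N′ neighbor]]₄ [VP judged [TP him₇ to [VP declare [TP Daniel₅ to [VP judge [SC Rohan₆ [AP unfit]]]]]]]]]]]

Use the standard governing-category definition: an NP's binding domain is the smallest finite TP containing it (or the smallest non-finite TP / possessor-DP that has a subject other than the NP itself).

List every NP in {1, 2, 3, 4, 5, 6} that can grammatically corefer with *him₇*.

*him* is a pronoun, so Principle B applies: it must be free in its binding domain.
Binding domain of *him₇*: the embedded TP, whose subject is [Victor₃'s neighbor]₄.
*Omar₁* c-commands the pronoun but from outside its binding domain, and is not c-commanded by it → coindexation permitted.
*Bruno₂* c-commands the pronoun but from outside its binding domain, and is not c-commanded by it → coindexation permitted.
*Victor₃* and the pronoun do not c-command one another → neither Principle B nor Principle C is at stake; coindexation permitted.
*[Victor₃'s neighbor]₄* c-commands the pronoun within its binding domain → coindexation would violate Principle B.
*Daniel₅*: the pronoun c-commands this R-expression → coindexation would violate Principle C on *Daniel₅*.
*Rohan₆*: the pronoun c-commands this R-expression → coindexation would violate Principle C on *Rohan₆*.

{1, 2, 3}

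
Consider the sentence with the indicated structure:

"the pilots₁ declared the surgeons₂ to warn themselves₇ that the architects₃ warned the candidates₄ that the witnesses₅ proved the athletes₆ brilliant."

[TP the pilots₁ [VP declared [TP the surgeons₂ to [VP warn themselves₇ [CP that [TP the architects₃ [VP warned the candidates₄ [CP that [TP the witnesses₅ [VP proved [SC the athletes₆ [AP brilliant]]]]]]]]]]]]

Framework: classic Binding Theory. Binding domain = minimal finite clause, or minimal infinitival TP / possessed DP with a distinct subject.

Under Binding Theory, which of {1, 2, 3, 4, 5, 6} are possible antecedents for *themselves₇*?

{2}

*themselves* is an anaphor, so Principle A applies: it must be bound in its binding domain.
Binding domain of *themselves₇*: the embedded TP, whose subject is the surgeons₂.
*the pilots₁* c-commands the anaphor but is outside its binding domain → cannot satisfy Principle A.
*the surgeons₂* c-commands the anaphor within its binding domain → licit binder.
*the architects₃* does not c-command the anaphor → cannot bind it.
*the candidates₄* does not c-command the anaphor → cannot bind it.
*the witnesses₅* does not c-command the anaphor → cannot bind it.
*the athletes₆* does not c-command the anaphor → cannot bind it.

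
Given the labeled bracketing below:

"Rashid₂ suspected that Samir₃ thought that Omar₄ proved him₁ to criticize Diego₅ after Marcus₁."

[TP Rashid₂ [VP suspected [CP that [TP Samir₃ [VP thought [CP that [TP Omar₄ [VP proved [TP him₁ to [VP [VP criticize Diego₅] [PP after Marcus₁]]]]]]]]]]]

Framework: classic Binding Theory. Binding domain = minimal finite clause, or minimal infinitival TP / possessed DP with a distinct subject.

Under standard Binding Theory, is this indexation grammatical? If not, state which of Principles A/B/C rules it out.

The two coindexed NPs are *him₁* and *Marcus₁*.
*Marcus₁* is an R-expression. Principle C requires it to be free everywhere.
*him₁* c-commands it and carries the same index.
The R-expression is bound → Principle C violation.

Principle C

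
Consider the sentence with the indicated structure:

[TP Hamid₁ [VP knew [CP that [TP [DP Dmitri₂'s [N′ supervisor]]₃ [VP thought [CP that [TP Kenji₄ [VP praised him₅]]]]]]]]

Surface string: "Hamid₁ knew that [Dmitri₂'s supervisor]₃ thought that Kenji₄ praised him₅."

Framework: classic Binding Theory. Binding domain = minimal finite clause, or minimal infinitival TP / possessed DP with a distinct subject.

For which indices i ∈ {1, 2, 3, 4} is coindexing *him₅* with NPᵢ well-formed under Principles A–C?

*him* is a pronoun, so Principle B applies: it must be free in its binding domain.
Binding domain of *him₅*: the embedded TP, whose subject is Kenji₄.
*Hamid₁* c-commands the pronoun but from outside its binding domain, and is not c-commanded by it → coindexation permitted.
*Dmitri₂* and the pronoun do not c-command one another → neither Principle B nor Principle C is at stake; coindexation permitted.
*[Dmitri₂'s supervisor]₃* c-commands the pronoun but from outside its binding domain, and is not c-commanded by it → coindexation permitted.
*Kenji₄* c-commands the pronoun within its binding domain → coindexation would violate Principle B.

{1, 2, 3}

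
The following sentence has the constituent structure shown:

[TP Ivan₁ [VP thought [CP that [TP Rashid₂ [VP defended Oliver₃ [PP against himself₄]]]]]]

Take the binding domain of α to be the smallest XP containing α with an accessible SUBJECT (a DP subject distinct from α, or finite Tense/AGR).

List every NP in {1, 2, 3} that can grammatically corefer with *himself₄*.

{2, 3}

*himself* is an anaphor, so Principle A applies: it must be bound in its binding domain.
Binding domain of *himself₄*: the embedded TP, whose subject is Rashid₂.
*Ivan₁* c-commands the anaphor but is outside its binding domain → cannot satisfy Principle A.
*Rashid₂* c-commands the anaphor within its binding domain → licit binder.
*Oliver₃* c-commands the anaphor within its binding domain → licit binder.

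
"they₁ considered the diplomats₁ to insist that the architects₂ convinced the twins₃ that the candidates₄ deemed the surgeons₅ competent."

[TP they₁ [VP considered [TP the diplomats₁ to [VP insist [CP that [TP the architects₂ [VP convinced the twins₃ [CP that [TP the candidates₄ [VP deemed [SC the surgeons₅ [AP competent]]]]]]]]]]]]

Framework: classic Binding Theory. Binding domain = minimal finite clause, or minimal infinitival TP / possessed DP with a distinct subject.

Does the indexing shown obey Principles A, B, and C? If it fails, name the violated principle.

Principle C

The two coindexed NPs are *they₁* and *the diplomats₁*.
*the diplomats₁* is an R-expression. Principle C requires it to be free everywhere.
*they₁* c-commands it and carries the same index.
The R-expression is bound → Principle C violation.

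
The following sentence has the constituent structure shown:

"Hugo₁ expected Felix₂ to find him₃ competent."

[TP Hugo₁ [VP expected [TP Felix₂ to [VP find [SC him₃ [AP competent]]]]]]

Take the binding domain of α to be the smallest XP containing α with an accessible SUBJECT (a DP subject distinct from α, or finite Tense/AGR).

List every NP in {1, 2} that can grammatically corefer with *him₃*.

*him* is a pronoun, so Principle B applies: it must be free in its binding domain.
Binding domain of *him₃*: the embedded TP, whose subject is Felix₂.
*Hugo₁* c-commands the pronoun but from outside its binding domain, and is not c-commanded by it → coindexation permitted.
*Felix₂* c-commands the pronoun within its binding domain → coindexation would violate Principle B.

{1}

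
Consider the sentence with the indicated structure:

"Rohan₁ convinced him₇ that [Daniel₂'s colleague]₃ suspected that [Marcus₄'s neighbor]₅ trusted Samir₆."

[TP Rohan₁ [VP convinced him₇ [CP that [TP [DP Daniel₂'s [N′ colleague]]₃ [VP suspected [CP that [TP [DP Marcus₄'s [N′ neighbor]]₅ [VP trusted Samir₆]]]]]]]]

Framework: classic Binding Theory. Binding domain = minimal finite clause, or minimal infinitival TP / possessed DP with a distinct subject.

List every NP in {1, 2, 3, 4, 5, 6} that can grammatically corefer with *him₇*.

none

*him* is a pronoun, so Principle B applies: it must be free in its binding domain.
Binding domain of *him₇*: the matrix TP, whose subject is Rohan₁.
*Rohan₁* c-commands the pronoun within its binding domain → coindexation would violate Principle B.
*Daniel₂*: the pronoun c-commands this R-expression → coindexation would violate Principle C on *Daniel₂*.
*[Daniel₂'s colleague]₃*: the pronoun c-commands this R-expression → coindexation would violate Principle C on *[Daniel₂'s colleague]₃*.
*Marcus₄*: the pronoun c-commands this R-expression → coindexation would violate Principle C on *Marcus₄*.
*[Marcus₄'s neighbor]₅*: the pronoun c-commands this R-expression → coindexation would violate Principle C on *[Marcus₄'s neighbor]₅*.
*Samir₆*: the pronoun c-commands this R-expression → coindexation would violate Principle C on *Samir₆*.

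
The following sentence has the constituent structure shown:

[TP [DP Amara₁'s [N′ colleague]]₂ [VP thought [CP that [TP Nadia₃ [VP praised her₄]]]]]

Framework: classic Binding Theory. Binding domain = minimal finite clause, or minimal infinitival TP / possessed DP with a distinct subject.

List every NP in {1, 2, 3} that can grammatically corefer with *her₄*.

*her* is a pronoun, so Principle B applies: it must be free in its binding domain.
Binding domain of *her₄*: the embedded TP, whose subject is Nadia₃.
*Amara₁* and the pronoun do not c-command one another → neither Principle B nor Principle C is at stake; coindexation permitted.
*[Amara₁'s colleague]₂* c-commands the pronoun but from outside its binding domain, and is not c-commanded by it → coindexation permitted.
*Nadia₃* c-commands the pronoun within its binding domain → coindexation would violate Principle B.

{1, 2}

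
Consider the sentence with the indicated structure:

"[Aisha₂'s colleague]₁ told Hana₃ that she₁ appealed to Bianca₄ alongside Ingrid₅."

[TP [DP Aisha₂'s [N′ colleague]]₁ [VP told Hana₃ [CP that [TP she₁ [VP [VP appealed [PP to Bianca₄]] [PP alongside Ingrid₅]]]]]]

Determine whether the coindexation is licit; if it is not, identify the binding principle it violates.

grammatical

The two coindexed NPs are *[Aisha₂'s colleague]₁* and *she₁*.
*she₁* is a pronoun; nothing c-commands it within its binding domain (the embedded TP.), so Principle B holds trivially.
*[Aisha₂'s colleague]₁* is an R-expression; *she₁* does not c-command it, and no other NP shares its index, so Principle C is satisfied.
All principles are respected.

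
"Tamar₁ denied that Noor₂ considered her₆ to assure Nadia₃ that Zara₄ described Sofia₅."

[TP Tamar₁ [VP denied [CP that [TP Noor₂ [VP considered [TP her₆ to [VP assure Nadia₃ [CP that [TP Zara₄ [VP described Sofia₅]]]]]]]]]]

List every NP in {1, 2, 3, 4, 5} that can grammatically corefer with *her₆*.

*her* is a pronoun, so Principle B applies: it must be free in its binding domain.
Binding domain of *her₆*: the embedded TP, whose subject is Noor₂.
*Tamar₁* c-commands the pronoun but from outside its binding domain, and is not c-commanded by it → coindexation permitted.
*Noor₂* c-commands the pronoun within its binding domain → coindexation would violate Principle B.
*Nadia₃*: the pronoun c-commands this R-expression → coindexation would violate Principle C on *Nadia₃*.
*Zara₄*: the pronoun c-commands this R-expression → coindexation would violate Principle C on *Zara₄*.
*Sofia₅*: the pronoun c-commands this R-expression → coindexation would violate Principle C on *Sofia₅*.

{1}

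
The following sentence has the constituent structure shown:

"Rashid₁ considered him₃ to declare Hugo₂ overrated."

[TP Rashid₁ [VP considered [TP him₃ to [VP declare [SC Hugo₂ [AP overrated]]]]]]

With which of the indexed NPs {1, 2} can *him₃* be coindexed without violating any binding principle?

none

*him* is a pronoun, so Principle B applies: it must be free in its binding domain.
Binding domain of *him₃*: the matrix TP, whose subject is Rashid₁.
*Rashid₁* c-commands the pronoun within its binding domain → coindexation would violate Principle B.
*Hugo₂*: the pronoun c-commands this R-expression → coindexation would violate Principle C on *Hugo₂*.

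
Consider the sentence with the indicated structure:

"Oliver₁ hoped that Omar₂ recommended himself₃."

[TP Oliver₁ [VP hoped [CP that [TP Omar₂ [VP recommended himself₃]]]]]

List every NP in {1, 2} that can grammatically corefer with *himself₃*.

*himself* is an anaphor, so Principle A applies: it must be bound in its binding domain.
Binding domain of *himself₃*: the embedded TP, whose subject is Omar₂.
*Oliver₁* c-commands the anaphor but is outside its binding domain → cannot satisfy Principle A.
*Omar₂* c-commands the anaphor within its binding domain → licit binder.

{2}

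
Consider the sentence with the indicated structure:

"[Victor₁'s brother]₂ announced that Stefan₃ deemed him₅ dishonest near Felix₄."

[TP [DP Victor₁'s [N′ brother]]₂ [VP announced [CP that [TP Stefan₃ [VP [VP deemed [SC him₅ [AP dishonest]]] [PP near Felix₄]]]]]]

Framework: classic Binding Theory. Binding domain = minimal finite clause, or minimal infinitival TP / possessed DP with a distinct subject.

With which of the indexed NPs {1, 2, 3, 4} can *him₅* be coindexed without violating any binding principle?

*him* is a pronoun, so Principle B applies: it must be free in its binding domain.
Binding domain of *him₅*: the embedded TP, whose subject is Stefan₃.
*Victor₁* and the pronoun do not c-command one another → neither Principle B nor Principle C is at stake; coindexation permitted.
*[Victor₁'s brother]₂* c-commands the pronoun but from outside its binding domain, and is not c-commanded by it → coindexation permitted.
*Stefan₃* c-commands the pronoun within its binding domain → coindexation would violate Principle B.
*Felix₄* and the pronoun do not c-command one another → neither Principle B nor Principle C is at stake; coindexation permitted.

{1, 2, 4}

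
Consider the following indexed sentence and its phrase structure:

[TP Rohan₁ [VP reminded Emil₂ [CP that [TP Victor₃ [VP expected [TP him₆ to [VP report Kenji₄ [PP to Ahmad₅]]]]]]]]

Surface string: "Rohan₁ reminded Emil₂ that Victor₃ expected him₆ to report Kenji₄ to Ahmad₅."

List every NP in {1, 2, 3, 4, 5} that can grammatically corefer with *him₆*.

*him* is a pronoun, so Principle B applies: it must be free in its binding domain.
Binding domain of *him₆*: the embedded TP, whose subject is Victor₃.
*Rohan₁* c-commands the pronoun but from outside its binding domain, and is not c-commanded by it → coindexation permitted.
*Emil₂* c-commands the pronoun but from outside its binding domain, and is not c-commanded by it → coindexation permitted.
*Victor₃* c-commands the pronoun within its binding domain → coindexation would violate Principle B.
*Kenji₄*: the pronoun c-commands this R-expression → coindexation would violate Principle C on *Kenji₄*.
*Ahmad₅*: the pronoun c-commands this R-expression → coindexation would violate Principle C on *Ahmad₅*.

{1, 2}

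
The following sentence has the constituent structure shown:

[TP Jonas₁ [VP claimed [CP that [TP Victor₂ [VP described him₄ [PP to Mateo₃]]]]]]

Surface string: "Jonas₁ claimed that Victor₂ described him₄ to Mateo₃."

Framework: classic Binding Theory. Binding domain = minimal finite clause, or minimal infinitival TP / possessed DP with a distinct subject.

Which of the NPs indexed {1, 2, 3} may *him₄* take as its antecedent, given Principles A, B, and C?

{1}

*him* is a pronoun, so Principle B applies: it must be free in its binding domain.
Binding domain of *him₄*: the embedded TP, whose subject is Victor₂.
*Jonas₁* c-commands the pronoun but from outside its binding domain, and is not c-commanded by it → coindexation permitted.
*Victor₂* c-commands the pronoun within its binding domain → coindexation would violate Principle B.
*Mateo₃*: the pronoun c-commands this R-expression → coindexation would violate Principle C on *Mateo₃*.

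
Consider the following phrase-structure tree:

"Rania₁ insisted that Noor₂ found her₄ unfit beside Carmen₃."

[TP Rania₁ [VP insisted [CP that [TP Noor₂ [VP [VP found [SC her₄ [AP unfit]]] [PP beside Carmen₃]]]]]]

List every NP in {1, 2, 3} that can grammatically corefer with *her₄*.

{1, 3}

*her* is a pronoun, so Principle B applies: it must be free in its binding domain.
Binding domain of *her₄*: the embedded TP, whose subject is Noor₂.
*Rania₁* c-commands the pronoun but from outside its binding domain, and is not c-commanded by it → coindexation permitted.
*Noor₂* c-commands the pronoun within its binding domain → coindexation would violate Principle B.
*Carmen₃* and the pronoun do not c-command one another → neither Principle B nor Principle C is at stake; coindexation permitted.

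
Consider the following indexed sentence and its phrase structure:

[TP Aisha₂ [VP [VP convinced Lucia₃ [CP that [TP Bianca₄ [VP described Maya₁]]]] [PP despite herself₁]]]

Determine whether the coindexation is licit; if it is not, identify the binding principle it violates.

Principle A

The two coindexed NPs are *Maya₁* and *herself₁*.
*herself₁* is an anaphor. Principle A requires it to be bound within its binding domain — the matrix TP, whose subject is Aisha₂.
Within that domain it is c-commanded by *Aisha₂*, which does not share its index.
*Maya₁* does not c-command the anaphor at all.
The anaphor is unbound in its domain → Principle A violation.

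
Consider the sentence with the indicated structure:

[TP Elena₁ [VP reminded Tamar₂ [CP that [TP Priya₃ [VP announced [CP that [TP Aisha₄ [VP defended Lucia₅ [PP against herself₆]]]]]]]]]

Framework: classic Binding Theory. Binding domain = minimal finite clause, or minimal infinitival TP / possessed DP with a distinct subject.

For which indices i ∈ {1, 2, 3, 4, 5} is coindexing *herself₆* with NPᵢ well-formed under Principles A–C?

{4, 5}

*herself* is an anaphor, so Principle A applies: it must be bound in its binding domain.
Binding domain of *herself₆*: the embedded TP, whose subject is Aisha₄.
*Elena₁* c-commands the anaphor but is outside its binding domain → cannot satisfy Principle A.
*Tamar₂* c-commands the anaphor but is outside its binding domain → cannot satisfy Principle A.
*Priya₃* c-commands the anaphor but is outside its binding domain → cannot satisfy Principle A.
*Aisha₄* c-commands the anaphor within its binding domain → licit binder.
*Lucia₅* c-commands the anaphor within its binding domain → licit binder.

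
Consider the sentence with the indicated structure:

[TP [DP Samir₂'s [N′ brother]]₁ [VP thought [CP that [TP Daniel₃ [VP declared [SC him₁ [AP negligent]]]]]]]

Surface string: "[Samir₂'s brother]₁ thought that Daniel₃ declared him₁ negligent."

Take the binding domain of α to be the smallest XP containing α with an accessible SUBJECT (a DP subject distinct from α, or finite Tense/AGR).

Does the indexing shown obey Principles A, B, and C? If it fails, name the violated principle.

The two coindexed NPs are *[Samir₂'s brother]₁* and *him₁*.
*him₁* is a pronoun; its binding domain is the embedded TP, whose subject is Daniel₃. Within that domain it is c-commanded only by *Daniel₃*, which carries a different index — the pronoun is free locally, so Principle B holds.
*[Samir₂'s brother]₁* is an R-expression; *him₁* does not c-command it, and no other NP shares its index, so Principle C is satisfied.
All principles are respected.

grammatical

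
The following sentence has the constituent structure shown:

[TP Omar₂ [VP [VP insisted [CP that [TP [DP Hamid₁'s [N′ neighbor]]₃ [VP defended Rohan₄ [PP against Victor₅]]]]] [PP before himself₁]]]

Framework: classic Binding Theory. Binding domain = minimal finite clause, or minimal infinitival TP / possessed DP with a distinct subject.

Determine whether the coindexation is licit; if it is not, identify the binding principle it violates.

The two coindexed NPs are *Hamid₁* and *himself₁*.
*himself₁* is an anaphor. Principle A requires it to be bound within its binding domain — the matrix TP, whose subject is Omar₂.
Within that domain it is c-commanded by *Omar₂*, which does not share its index.
*Hamid₁* does not c-command the anaphor at all.
The anaphor is unbound in its domain → Principle A violation.

Principle A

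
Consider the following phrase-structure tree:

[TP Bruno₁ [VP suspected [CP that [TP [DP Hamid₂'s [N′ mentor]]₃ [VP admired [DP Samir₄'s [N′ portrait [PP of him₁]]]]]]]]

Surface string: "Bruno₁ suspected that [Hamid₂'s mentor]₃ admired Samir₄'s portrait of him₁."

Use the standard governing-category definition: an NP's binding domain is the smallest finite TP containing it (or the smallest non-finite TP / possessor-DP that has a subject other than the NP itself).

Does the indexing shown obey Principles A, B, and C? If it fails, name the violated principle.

grammatical

The two coindexed NPs are *Bruno₁* and *him₁*.
*him₁* is a pronoun; its binding domain is the possessed DP, whose subject is Samir₄. Within that domain it is c-commanded only by *Samir₄*, which carries a different index — the pronoun is free locally, so Principle B holds.
*Bruno₁* is an R-expression; *him₁* does not c-command it, and no other NP shares its index, so Principle C is satisfied.
All principles are respected.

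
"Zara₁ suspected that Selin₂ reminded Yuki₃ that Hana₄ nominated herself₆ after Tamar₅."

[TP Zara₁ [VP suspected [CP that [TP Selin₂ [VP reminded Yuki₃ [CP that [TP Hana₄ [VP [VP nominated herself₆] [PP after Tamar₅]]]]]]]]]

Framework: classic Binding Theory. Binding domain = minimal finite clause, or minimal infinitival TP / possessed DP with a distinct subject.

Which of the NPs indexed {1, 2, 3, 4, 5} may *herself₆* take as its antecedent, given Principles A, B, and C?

*herself* is an anaphor, so Principle A applies: it must be bound in its binding domain.
Binding domain of *herself₆*: the embedded TP, whose subject is Hana₄.
*Zara₁* c-commands the anaphor but is outside its binding domain → cannot satisfy Principle A.
*Selin₂* c-commands the anaphor but is outside its binding domain → cannot satisfy Principle A.
*Yuki₃* c-commands the anaphor but is outside its binding domain → cannot satisfy Principle A.
*Hana₄* c-commands the anaphor within its binding domain → licit binder.
*Tamar₅* does not c-command the anaphor → cannot bind it.

{4}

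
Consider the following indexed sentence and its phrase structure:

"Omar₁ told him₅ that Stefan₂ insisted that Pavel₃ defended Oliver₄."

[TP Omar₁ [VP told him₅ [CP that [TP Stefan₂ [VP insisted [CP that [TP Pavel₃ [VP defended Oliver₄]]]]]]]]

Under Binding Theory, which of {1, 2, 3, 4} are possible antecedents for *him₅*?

*him* is a pronoun, so Principle B applies: it must be free in its binding domain.
Binding domain of *him₅*: the matrix TP, whose subject is Omar₁.
*Omar₁* c-commands the pronoun within its binding domain → coindexation would violate Principle B.
*Stefan₂*: the pronoun c-commands this R-expression → coindexation would violate Principle C on *Stefan₂*.
*Pavel₃*: the pronoun c-commands this R-expression → coindexation would violate Principle C on *Pavel₃*.
*Oliver₄*: the pronoun c-commands this R-expression → coindexation would violate Principle C on *Oliver₄*.

none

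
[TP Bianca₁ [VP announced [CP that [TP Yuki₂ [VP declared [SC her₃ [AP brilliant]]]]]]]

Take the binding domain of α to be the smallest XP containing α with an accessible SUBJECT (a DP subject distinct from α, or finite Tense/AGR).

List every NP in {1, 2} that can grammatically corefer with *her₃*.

*her* is a pronoun, so Principle B applies: it must be free in its binding domain.
Binding domain of *her₃*: the embedded TP, whose subject is Yuki₂.
*Bianca₁* c-commands the pronoun but from outside its binding domain, and is not c-commanded by it → coindexation permitted.
*Yuki₂* c-commands the pronoun within its binding domain → coindexation would violate Principle B.

{1}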